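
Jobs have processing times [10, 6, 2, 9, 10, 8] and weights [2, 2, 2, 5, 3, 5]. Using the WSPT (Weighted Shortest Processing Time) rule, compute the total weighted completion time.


Compute p/w ratios and sort ascending (WSPT): [(2, 2), (8, 5), (9, 5), (6, 2), (10, 3), (10, 2)]
Compute weighted completion times:
  Job (p=2,w=2): C=2, w*C=2*2=4
  Job (p=8,w=5): C=10, w*C=5*10=50
  Job (p=9,w=5): C=19, w*C=5*19=95
  Job (p=6,w=2): C=25, w*C=2*25=50
  Job (p=10,w=3): C=35, w*C=3*35=105
  Job (p=10,w=2): C=45, w*C=2*45=90
Total weighted completion time = 394

394


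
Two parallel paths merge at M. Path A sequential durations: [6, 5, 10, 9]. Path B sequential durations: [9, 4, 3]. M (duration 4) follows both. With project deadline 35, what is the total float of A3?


Forward pass: ES(A3) = sum of predecessors on chain A = 11
EF = ES + duration = 11 + 10 = 21
Backward pass: LF(M) = deadline = 35; LS(M) = 35 - 4 = 31
LF(A3) = LS(M) - sum(successors on chain A) = 31 - 9 = 22
LS = LF - duration = 22 - 10 = 12
Total float = LS - ES = 12 - 11 = 1

1


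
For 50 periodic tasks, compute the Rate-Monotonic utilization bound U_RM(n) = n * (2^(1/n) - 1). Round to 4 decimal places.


Compute 2^(1/50) = 1.0139594798
Subtract 1: 1.0139594798 - 1 = 0.0139594798
Multiply by n: 50 * 0.0139594798 = 0.6979739900
Round to 4 dp: 0.6980

0.6980


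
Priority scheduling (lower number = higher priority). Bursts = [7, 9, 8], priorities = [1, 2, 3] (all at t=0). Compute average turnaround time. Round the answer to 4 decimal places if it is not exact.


Sort by priority (ascending = highest first):
Order: [(1, 7), (2, 9), (3, 8)]
Completion times:
  Priority 1, burst=7, C=7
  Priority 2, burst=9, C=16
  Priority 3, burst=8, C=24
Average turnaround = 47/3 = 15.6667

15.6667


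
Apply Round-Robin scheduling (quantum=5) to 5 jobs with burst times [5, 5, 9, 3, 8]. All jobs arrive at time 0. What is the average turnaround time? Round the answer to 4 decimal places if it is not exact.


Time quantum = 5
Execution trace:
  J1 runs 5 units, time = 5
  J2 runs 5 units, time = 10
  J3 runs 5 units, time = 15
  J4 runs 3 units, time = 18
  J5 runs 5 units, time = 23
  J3 runs 4 units, time = 27
  J5 runs 3 units, time = 30
Finish times: [5, 10, 27, 18, 30]
Average turnaround = 90/5 = 18.0

18.0


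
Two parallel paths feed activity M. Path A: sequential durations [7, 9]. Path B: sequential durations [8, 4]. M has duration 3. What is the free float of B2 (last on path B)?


ES(B2) = sum of predecessors on chain B = 8
EF(B2) = ES + duration = 8 + 4 = 12
Successor of B2 is M. ES(M) = max(sum(A), sum(B)) = max(16, 12) = 16
Free float = ES(successor) - EF(current) = 16 - 12 = 4

4


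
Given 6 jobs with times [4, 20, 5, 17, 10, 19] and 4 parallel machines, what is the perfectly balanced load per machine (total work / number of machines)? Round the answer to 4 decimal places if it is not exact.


Total processing time = 4 + 20 + 5 + 17 + 10 + 19 = 75
Number of machines = 4
Ideal balanced load = 75 / 4 = 18.75

18.75


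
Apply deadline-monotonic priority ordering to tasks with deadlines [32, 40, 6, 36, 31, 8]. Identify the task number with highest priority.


Sort tasks by relative deadline (ascending):
  Task 3: deadline = 6
  Task 6: deadline = 8
  Task 5: deadline = 31
  Task 1: deadline = 32
  Task 4: deadline = 36
  Task 2: deadline = 40
Priority order (highest first): [3, 6, 5, 1, 4, 2]
Highest priority task = 3

3


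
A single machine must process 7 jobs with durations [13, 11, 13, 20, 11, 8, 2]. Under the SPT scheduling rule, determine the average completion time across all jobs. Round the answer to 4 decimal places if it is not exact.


Sort jobs by processing time (SPT order): [2, 8, 11, 11, 13, 13, 20]
Compute completion times sequentially:
  Job 1: processing = 2, completes at 2
  Job 2: processing = 8, completes at 10
  Job 3: processing = 11, completes at 21
  Job 4: processing = 11, completes at 32
  Job 5: processing = 13, completes at 45
  Job 6: processing = 13, completes at 58
  Job 7: processing = 20, completes at 78
Sum of completion times = 246
Average completion time = 246/7 = 35.1429

35.1429


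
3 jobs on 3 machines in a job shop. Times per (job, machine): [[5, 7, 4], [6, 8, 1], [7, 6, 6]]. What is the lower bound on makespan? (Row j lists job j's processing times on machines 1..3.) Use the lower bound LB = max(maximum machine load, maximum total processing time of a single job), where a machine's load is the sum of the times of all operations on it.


Machine loads:
  Machine 1: 5 + 6 + 7 = 18
  Machine 2: 7 + 8 + 6 = 21
  Machine 3: 4 + 1 + 6 = 11
Max machine load = 21
Job totals:
  Job 1: 16
  Job 2: 15
  Job 3: 19
Max job total = 19
Lower bound = max(21, 19) = 21

21


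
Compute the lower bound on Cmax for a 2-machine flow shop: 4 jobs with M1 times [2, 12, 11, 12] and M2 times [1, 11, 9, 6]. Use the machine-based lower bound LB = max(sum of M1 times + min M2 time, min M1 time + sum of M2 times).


LB1 = sum(M1 times) + min(M2 times) = 37 + 1 = 38
LB2 = min(M1 times) + sum(M2 times) = 2 + 27 = 29
Lower bound = max(LB1, LB2) = max(38, 29) = 38

38


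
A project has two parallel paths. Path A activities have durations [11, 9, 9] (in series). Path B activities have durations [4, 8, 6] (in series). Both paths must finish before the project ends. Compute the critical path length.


Path A total = 11 + 9 + 9 = 29
Path B total = 4 + 8 + 6 = 18
Critical path = longest path = max(29, 18) = 29

29


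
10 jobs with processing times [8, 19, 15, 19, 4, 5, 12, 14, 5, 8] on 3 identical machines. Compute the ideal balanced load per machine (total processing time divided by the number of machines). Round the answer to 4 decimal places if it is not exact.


Total processing time = 8 + 19 + 15 + 19 + 4 + 5 + 12 + 14 + 5 + 8 = 109
Number of machines = 3
Ideal balanced load = 109 / 3 = 36.3333

36.3333


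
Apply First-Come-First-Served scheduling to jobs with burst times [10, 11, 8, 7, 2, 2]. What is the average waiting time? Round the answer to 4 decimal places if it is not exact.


FCFS order (as given): [10, 11, 8, 7, 2, 2]
Waiting times:
  Job 1: wait = 0
  Job 2: wait = 10
  Job 3: wait = 21
  Job 4: wait = 29
  Job 5: wait = 36
  Job 6: wait = 38
Sum of waiting times = 134
Average waiting time = 134/6 = 22.3333

22.3333


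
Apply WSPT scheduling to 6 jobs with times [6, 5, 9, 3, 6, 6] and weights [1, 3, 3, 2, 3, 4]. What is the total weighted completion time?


Compute p/w ratios and sort ascending (WSPT): [(3, 2), (6, 4), (5, 3), (6, 3), (9, 3), (6, 1)]
Compute weighted completion times:
  Job (p=3,w=2): C=3, w*C=2*3=6
  Job (p=6,w=4): C=9, w*C=4*9=36
  Job (p=5,w=3): C=14, w*C=3*14=42
  Job (p=6,w=3): C=20, w*C=3*20=60
  Job (p=9,w=3): C=29, w*C=3*29=87
  Job (p=6,w=1): C=35, w*C=1*35=35
Total weighted completion time = 266

266


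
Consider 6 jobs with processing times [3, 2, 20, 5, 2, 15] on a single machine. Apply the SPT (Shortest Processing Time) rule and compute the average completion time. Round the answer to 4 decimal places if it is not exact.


Sort jobs by processing time (SPT order): [2, 2, 3, 5, 15, 20]
Compute completion times sequentially:
  Job 1: processing = 2, completes at 2
  Job 2: processing = 2, completes at 4
  Job 3: processing = 3, completes at 7
  Job 4: processing = 5, completes at 12
  Job 5: processing = 15, completes at 27
  Job 6: processing = 20, completes at 47
Sum of completion times = 99
Average completion time = 99/6 = 16.5

16.5


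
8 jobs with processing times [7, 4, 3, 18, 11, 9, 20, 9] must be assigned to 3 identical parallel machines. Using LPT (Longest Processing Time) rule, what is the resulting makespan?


Sort jobs in decreasing order (LPT): [20, 18, 11, 9, 9, 7, 4, 3]
Assign each job to the least loaded machine:
  Machine 1: jobs [20, 7], load = 27
  Machine 2: jobs [18, 9], load = 27
  Machine 3: jobs [11, 9, 4, 3], load = 27
Makespan = max load = 27

27


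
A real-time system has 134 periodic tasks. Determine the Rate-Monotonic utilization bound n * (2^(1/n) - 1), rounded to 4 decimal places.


Compute 2^(1/134) = 1.0051861419
Subtract 1: 1.0051861419 - 1 = 0.0051861419
Multiply by n: 134 * 0.0051861419 = 0.6949430146
Round to 4 dp: 0.6949

0.6949


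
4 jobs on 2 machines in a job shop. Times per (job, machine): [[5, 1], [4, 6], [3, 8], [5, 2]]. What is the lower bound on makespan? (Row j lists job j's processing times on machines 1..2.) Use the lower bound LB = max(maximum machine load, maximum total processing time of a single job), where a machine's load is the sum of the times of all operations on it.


Machine loads:
  Machine 1: 5 + 4 + 3 + 5 = 17
  Machine 2: 1 + 6 + 8 + 2 = 17
Max machine load = 17
Job totals:
  Job 1: 6
  Job 2: 10
  Job 3: 11
  Job 4: 7
Max job total = 11
Lower bound = max(17, 11) = 17

17


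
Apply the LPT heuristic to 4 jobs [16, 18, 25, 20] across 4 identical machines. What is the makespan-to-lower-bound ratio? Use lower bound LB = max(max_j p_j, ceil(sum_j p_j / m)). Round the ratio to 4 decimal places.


LPT order: [25, 20, 18, 16]
Machine loads after assignment: [25, 20, 18, 16]
LPT makespan = 25
Lower bound = max(max_job, ceil(total/4)) = max(25, 20) = 25
Ratio = 25 / 25 = 1.0

1.0


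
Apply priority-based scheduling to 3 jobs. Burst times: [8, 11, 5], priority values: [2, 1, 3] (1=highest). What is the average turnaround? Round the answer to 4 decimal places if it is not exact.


Sort by priority (ascending = highest first):
Order: [(1, 11), (2, 8), (3, 5)]
Completion times:
  Priority 1, burst=11, C=11
  Priority 2, burst=8, C=19
  Priority 3, burst=5, C=24
Average turnaround = 54/3 = 18.0

18.0


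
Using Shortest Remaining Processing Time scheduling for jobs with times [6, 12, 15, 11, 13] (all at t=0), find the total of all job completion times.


Since all jobs arrive at t=0, SRPT equals SPT ordering.
SPT order: [6, 11, 12, 13, 15]
Completion times:
  Job 1: p=6, C=6
  Job 2: p=11, C=17
  Job 3: p=12, C=29
  Job 4: p=13, C=42
  Job 5: p=15, C=57
Total completion time = 6 + 17 + 29 + 42 + 57 = 151

151


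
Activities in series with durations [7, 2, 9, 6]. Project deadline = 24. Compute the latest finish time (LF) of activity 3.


LF(activity 3) = deadline - sum of successor durations
Successors: activities 4 through 4 with durations [6]
Sum of successor durations = 6
LF = 24 - 6 = 18

18


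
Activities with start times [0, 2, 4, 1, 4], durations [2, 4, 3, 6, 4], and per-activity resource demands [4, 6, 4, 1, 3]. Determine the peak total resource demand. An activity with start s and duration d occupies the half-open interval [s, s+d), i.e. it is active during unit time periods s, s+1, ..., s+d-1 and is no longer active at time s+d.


Each activity i is active on [start_i, start_i + duration_i).
Compute total resource usage per time slot:
  t=0: active resources = [4], total = 4
  t=1: active resources = [4, 1], total = 5
  t=2: active resources = [6, 1], total = 7
  t=3: active resources = [6, 1], total = 7
  t=4: active resources = [6, 4, 1, 3], total = 14
  t=5: active resources = [6, 4, 1, 3], total = 14
  t=6: active resources = [4, 1, 3], total = 8
  t=7: active resources = [3], total = 3
Peak resource demand = 14

14


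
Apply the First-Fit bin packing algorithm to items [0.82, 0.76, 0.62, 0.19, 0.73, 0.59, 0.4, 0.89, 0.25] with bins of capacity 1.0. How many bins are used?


Place items sequentially using First-Fit:
  Item 0.82 -> new Bin 1
  Item 0.76 -> new Bin 2
  Item 0.62 -> new Bin 3
  Item 0.19 -> Bin 2 (now 0.95)
  Item 0.73 -> new Bin 4
  Item 0.59 -> new Bin 5
  Item 0.4 -> Bin 5 (now 0.99)
  Item 0.89 -> new Bin 6
  Item 0.25 -> Bin 3 (now 0.87)
Total bins used = 6

6


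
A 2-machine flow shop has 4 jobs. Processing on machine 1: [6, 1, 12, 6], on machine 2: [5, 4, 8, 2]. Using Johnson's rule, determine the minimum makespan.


Apply Johnson's rule:
  Group 1 (a <= b): [(2, 1, 4)]
  Group 2 (a > b): [(3, 12, 8), (1, 6, 5), (4, 6, 2)]
Optimal job order: [2, 3, 1, 4]
Schedule:
  Job 2: M1 done at 1, M2 done at 5
  Job 3: M1 done at 13, M2 done at 21
  Job 1: M1 done at 19, M2 done at 26
  Job 4: M1 done at 25, M2 done at 28
Makespan = 28

28


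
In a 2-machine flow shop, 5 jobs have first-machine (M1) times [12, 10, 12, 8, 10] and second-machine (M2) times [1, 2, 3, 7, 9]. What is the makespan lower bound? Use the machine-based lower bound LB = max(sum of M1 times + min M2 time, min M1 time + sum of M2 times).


LB1 = sum(M1 times) + min(M2 times) = 52 + 1 = 53
LB2 = min(M1 times) + sum(M2 times) = 8 + 22 = 30
Lower bound = max(LB1, LB2) = max(53, 30) = 53

53


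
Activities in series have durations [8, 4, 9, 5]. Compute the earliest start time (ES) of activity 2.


Activity 2 starts after activities 1 through 1 complete.
Predecessor durations: [8]
ES = 8 = 8

8


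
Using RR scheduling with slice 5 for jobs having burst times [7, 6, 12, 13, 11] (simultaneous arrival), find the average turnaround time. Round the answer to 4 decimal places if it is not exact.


Time quantum = 5
Execution trace:
  J1 runs 5 units, time = 5
  J2 runs 5 units, time = 10
  J3 runs 5 units, time = 15
  J4 runs 5 units, time = 20
  J5 runs 5 units, time = 25
  J1 runs 2 units, time = 27
  J2 runs 1 units, time = 28
  J3 runs 5 units, time = 33
  J4 runs 5 units, time = 38
  J5 runs 5 units, time = 43
  J3 runs 2 units, time = 45
  J4 runs 3 units, time = 48
  J5 runs 1 units, time = 49
Finish times: [27, 28, 45, 48, 49]
Average turnaround = 197/5 = 39.4

39.4


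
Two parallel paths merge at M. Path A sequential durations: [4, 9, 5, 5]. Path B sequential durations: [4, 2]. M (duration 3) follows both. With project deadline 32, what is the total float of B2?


Forward pass: ES(B2) = sum of predecessors on chain B = 4
EF = ES + duration = 4 + 2 = 6
Backward pass: LF(M) = deadline = 32; LS(M) = 32 - 3 = 29
LF(B2) = LS(M) - sum(successors on chain B) = 29 - 0 = 29
LS = LF - duration = 29 - 2 = 27
Total float = LS - ES = 27 - 4 = 23

23


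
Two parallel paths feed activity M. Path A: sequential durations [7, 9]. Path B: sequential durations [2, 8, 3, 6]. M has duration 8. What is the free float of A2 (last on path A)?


ES(A2) = sum of predecessors on chain A = 7
EF(A2) = ES + duration = 7 + 9 = 16
Successor of A2 is M. ES(M) = max(sum(A), sum(B)) = max(16, 19) = 19
Free float = ES(successor) - EF(current) = 19 - 16 = 3

3


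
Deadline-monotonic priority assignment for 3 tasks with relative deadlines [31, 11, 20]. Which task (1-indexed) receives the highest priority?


Sort tasks by relative deadline (ascending):
  Task 2: deadline = 11
  Task 3: deadline = 20
  Task 1: deadline = 31
Priority order (highest first): [2, 3, 1]
Highest priority task = 2

2


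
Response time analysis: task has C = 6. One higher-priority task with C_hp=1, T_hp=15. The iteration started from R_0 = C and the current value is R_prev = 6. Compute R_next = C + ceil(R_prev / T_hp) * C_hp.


R_next = C + ceil(R_prev / T_hp) * C_hp
ceil(6 / 15) = ceil(0.4) = 1
Interference = 1 * 1 = 1
R_next = 6 + 1 = 7

7


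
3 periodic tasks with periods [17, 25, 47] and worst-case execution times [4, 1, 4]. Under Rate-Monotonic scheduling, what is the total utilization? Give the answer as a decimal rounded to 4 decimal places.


Compute individual utilizations (exact fractions):
  Task 1: C/T = 4/17 (approx. 0.2353)
  Task 2: C/T = 1/25 (approx. 0.04)
  Task 3: C/T = 4/47 (approx. 0.0851)
Total utilization U = 4/17 + 1/25 + 4/47 = 7199/19975
Rounded to 4 decimal places: U = 0.3604
RM (Liu & Layland) bound for 3 tasks = 0.779763; compare with U = 7199/19975 (approx. 0.360401)
U <= bound, so schedulable by RM sufficient condition.

0.3604


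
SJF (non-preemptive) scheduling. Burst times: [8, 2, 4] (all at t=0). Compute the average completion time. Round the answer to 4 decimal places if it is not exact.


SJF order (ascending): [2, 4, 8]
Completion times:
  Job 1: burst=2, C=2
  Job 2: burst=4, C=6
  Job 3: burst=8, C=14
Average completion = 22/3 = 7.3333

7.3333


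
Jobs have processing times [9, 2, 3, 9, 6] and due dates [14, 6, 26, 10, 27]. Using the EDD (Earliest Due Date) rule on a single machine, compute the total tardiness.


Sort by due date (EDD order): [(2, 6), (9, 10), (9, 14), (3, 26), (6, 27)]
Compute completion times and tardiness:
  Job 1: p=2, d=6, C=2, tardiness=max(0,2-6)=0
  Job 2: p=9, d=10, C=11, tardiness=max(0,11-10)=1
  Job 3: p=9, d=14, C=20, tardiness=max(0,20-14)=6
  Job 4: p=3, d=26, C=23, tardiness=max(0,23-26)=0
  Job 5: p=6, d=27, C=29, tardiness=max(0,29-27)=2
Total tardiness = 9

9


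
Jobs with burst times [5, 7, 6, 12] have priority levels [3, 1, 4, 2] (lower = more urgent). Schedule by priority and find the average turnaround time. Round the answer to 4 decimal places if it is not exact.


Sort by priority (ascending = highest first):
Order: [(1, 7), (2, 12), (3, 5), (4, 6)]
Completion times:
  Priority 1, burst=7, C=7
  Priority 2, burst=12, C=19
  Priority 3, burst=5, C=24
  Priority 4, burst=6, C=30
Average turnaround = 80/4 = 20.0

20.0


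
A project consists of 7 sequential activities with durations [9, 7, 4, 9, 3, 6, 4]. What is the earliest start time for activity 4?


Activity 4 starts after activities 1 through 3 complete.
Predecessor durations: [9, 7, 4]
ES = 9 + 7 + 4 = 20

20


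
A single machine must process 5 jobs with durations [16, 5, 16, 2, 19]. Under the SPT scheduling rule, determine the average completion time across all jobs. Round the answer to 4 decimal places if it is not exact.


Sort jobs by processing time (SPT order): [2, 5, 16, 16, 19]
Compute completion times sequentially:
  Job 1: processing = 2, completes at 2
  Job 2: processing = 5, completes at 7
  Job 3: processing = 16, completes at 23
  Job 4: processing = 16, completes at 39
  Job 5: processing = 19, completes at 58
Sum of completion times = 129
Average completion time = 129/5 = 25.8

25.8


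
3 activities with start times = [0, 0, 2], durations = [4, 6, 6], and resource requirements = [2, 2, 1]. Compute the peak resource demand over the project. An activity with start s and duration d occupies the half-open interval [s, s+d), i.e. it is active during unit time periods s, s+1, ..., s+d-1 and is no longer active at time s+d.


Each activity i is active on [start_i, start_i + duration_i).
Compute total resource usage per time slot:
  t=0: active resources = [2, 2], total = 4
  t=1: active resources = [2, 2], total = 4
  t=2: active resources = [2, 2, 1], total = 5
  t=3: active resources = [2, 2, 1], total = 5
  t=4: active resources = [2, 1], total = 3
  t=5: active resources = [2, 1], total = 3
  t=6: active resources = [1], total = 1
  t=7: active resources = [1], total = 1
Peak resource demand = 5

5


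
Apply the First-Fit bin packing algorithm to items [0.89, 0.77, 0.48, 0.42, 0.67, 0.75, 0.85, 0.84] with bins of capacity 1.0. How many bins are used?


Place items sequentially using First-Fit:
  Item 0.89 -> new Bin 1
  Item 0.77 -> new Bin 2
  Item 0.48 -> new Bin 3
  Item 0.42 -> Bin 3 (now 0.9)
  Item 0.67 -> new Bin 4
  Item 0.75 -> new Bin 5
  Item 0.85 -> new Bin 6
  Item 0.84 -> new Bin 7
Total bins used = 7

7


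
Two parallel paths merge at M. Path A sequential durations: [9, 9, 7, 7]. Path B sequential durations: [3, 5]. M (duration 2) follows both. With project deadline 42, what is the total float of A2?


Forward pass: ES(A2) = sum of predecessors on chain A = 9
EF = ES + duration = 9 + 9 = 18
Backward pass: LF(M) = deadline = 42; LS(M) = 42 - 2 = 40
LF(A2) = LS(M) - sum(successors on chain A) = 40 - 14 = 26
LS = LF - duration = 26 - 9 = 17
Total float = LS - ES = 17 - 9 = 8

8


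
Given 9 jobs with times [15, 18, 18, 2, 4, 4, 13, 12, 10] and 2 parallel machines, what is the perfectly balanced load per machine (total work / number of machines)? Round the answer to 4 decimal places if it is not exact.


Total processing time = 15 + 18 + 18 + 2 + 4 + 4 + 13 + 12 + 10 = 96
Number of machines = 2
Ideal balanced load = 96 / 2 = 48.0

48.0


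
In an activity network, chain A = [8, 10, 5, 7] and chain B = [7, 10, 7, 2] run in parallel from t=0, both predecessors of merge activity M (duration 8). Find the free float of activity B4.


ES(B4) = sum of predecessors on chain B = 24
EF(B4) = ES + duration = 24 + 2 = 26
Successor of B4 is M. ES(M) = max(sum(A), sum(B)) = max(30, 26) = 30
Free float = ES(successor) - EF(current) = 30 - 26 = 4

4


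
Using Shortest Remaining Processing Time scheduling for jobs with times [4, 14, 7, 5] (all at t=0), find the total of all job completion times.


Since all jobs arrive at t=0, SRPT equals SPT ordering.
SPT order: [4, 5, 7, 14]
Completion times:
  Job 1: p=4, C=4
  Job 2: p=5, C=9
  Job 3: p=7, C=16
  Job 4: p=14, C=30
Total completion time = 4 + 9 + 16 + 30 = 59

59


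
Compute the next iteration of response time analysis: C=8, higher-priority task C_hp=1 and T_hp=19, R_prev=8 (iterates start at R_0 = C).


R_next = C + ceil(R_prev / T_hp) * C_hp
ceil(8 / 19) = ceil(0.4211) = 1
Interference = 1 * 1 = 1
R_next = 8 + 1 = 9

9


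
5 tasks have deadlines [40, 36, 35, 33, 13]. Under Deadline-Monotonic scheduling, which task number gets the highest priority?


Sort tasks by relative deadline (ascending):
  Task 5: deadline = 13
  Task 4: deadline = 33
  Task 3: deadline = 35
  Task 2: deadline = 36
  Task 1: deadline = 40
Priority order (highest first): [5, 4, 3, 2, 1]
Highest priority task = 5

5


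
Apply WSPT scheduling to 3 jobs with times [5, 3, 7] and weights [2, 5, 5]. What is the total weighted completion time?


Compute p/w ratios and sort ascending (WSPT): [(3, 5), (7, 5), (5, 2)]
Compute weighted completion times:
  Job (p=3,w=5): C=3, w*C=5*3=15
  Job (p=7,w=5): C=10, w*C=5*10=50
  Job (p=5,w=2): C=15, w*C=2*15=30
Total weighted completion time = 95

95


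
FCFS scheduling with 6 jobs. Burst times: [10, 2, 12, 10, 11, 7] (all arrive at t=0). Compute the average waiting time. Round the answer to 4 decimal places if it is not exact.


FCFS order (as given): [10, 2, 12, 10, 11, 7]
Waiting times:
  Job 1: wait = 0
  Job 2: wait = 10
  Job 3: wait = 12
  Job 4: wait = 24
  Job 5: wait = 34
  Job 6: wait = 45
Sum of waiting times = 125
Average waiting time = 125/6 = 20.8333

20.8333


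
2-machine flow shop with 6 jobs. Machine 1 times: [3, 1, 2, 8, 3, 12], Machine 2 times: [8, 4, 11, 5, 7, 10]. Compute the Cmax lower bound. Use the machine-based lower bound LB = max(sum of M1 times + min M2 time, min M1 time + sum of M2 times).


LB1 = sum(M1 times) + min(M2 times) = 29 + 4 = 33
LB2 = min(M1 times) + sum(M2 times) = 1 + 45 = 46
Lower bound = max(LB1, LB2) = max(33, 46) = 46

46


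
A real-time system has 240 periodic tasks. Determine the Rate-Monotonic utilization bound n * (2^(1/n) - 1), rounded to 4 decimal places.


Compute 2^(1/240) = 1.0028922879
Subtract 1: 1.0028922879 - 1 = 0.0028922879
Multiply by n: 240 * 0.0028922879 = 0.6941490960
Round to 4 dp: 0.6941

0.6941


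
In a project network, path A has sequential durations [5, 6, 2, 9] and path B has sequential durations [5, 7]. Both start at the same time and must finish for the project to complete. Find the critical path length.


Path A total = 5 + 6 + 2 + 9 = 22
Path B total = 5 + 7 = 12
Critical path = longest path = max(22, 12) = 22

22


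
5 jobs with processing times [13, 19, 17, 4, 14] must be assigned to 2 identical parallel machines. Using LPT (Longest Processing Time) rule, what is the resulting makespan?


Sort jobs in decreasing order (LPT): [19, 17, 14, 13, 4]
Assign each job to the least loaded machine:
  Machine 1: jobs [19, 13], load = 32
  Machine 2: jobs [17, 14, 4], load = 35
Makespan = max load = 35

35


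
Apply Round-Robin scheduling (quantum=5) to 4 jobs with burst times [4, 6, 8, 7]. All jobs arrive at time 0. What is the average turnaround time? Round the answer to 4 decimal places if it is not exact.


Time quantum = 5
Execution trace:
  J1 runs 4 units, time = 4
  J2 runs 5 units, time = 9
  J3 runs 5 units, time = 14
  J4 runs 5 units, time = 19
  J2 runs 1 units, time = 20
  J3 runs 3 units, time = 23
  J4 runs 2 units, time = 25
Finish times: [4, 20, 23, 25]
Average turnaround = 72/4 = 18.0

18.0


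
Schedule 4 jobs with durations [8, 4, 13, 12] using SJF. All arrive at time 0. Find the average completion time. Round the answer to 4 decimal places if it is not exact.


SJF order (ascending): [4, 8, 12, 13]
Completion times:
  Job 1: burst=4, C=4
  Job 2: burst=8, C=12
  Job 3: burst=12, C=24
  Job 4: burst=13, C=37
Average completion = 77/4 = 19.25

19.25


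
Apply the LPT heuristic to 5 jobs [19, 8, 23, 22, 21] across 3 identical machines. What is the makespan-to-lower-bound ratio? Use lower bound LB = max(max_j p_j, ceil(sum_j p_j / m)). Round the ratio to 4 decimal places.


LPT order: [23, 22, 21, 19, 8]
Machine loads after assignment: [23, 30, 40]
LPT makespan = 40
Lower bound = max(max_job, ceil(total/3)) = max(23, 31) = 31
Ratio = 40 / 31 = 1.2903

1.2903


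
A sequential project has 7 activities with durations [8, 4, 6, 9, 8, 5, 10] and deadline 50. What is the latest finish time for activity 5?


LF(activity 5) = deadline - sum of successor durations
Successors: activities 6 through 7 with durations [5, 10]
Sum of successor durations = 15
LF = 50 - 15 = 35

35


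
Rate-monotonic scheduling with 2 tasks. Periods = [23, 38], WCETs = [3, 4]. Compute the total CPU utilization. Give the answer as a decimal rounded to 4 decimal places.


Compute individual utilizations (exact fractions):
  Task 1: C/T = 3/23 (approx. 0.1304)
  Task 2: C/T = 4/38 = 2/19 (approx. 0.1053)
Total utilization U = 3/23 + 2/19 = 103/437
Rounded to 4 decimal places: U = 0.2357
RM (Liu & Layland) bound for 2 tasks = 0.828427; compare with U = 103/437 (approx. 0.235698)
U <= bound, so schedulable by RM sufficient condition.

0.2357


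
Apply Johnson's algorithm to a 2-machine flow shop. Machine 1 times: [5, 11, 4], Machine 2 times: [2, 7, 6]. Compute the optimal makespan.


Apply Johnson's rule:
  Group 1 (a <= b): [(3, 4, 6)]
  Group 2 (a > b): [(2, 11, 7), (1, 5, 2)]
Optimal job order: [3, 2, 1]
Schedule:
  Job 3: M1 done at 4, M2 done at 10
  Job 2: M1 done at 15, M2 done at 22
  Job 1: M1 done at 20, M2 done at 24
Makespan = 24

24


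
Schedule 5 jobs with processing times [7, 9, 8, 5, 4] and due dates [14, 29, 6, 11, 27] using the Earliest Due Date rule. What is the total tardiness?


Sort by due date (EDD order): [(8, 6), (5, 11), (7, 14), (4, 27), (9, 29)]
Compute completion times and tardiness:
  Job 1: p=8, d=6, C=8, tardiness=max(0,8-6)=2
  Job 2: p=5, d=11, C=13, tardiness=max(0,13-11)=2
  Job 3: p=7, d=14, C=20, tardiness=max(0,20-14)=6
  Job 4: p=4, d=27, C=24, tardiness=max(0,24-27)=0
  Job 5: p=9, d=29, C=33, tardiness=max(0,33-29)=4
Total tardiness = 14

14


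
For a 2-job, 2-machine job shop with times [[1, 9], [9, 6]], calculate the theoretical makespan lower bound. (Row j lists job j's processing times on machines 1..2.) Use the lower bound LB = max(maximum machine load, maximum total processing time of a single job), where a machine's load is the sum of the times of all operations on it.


Machine loads:
  Machine 1: 1 + 9 = 10
  Machine 2: 9 + 6 = 15
Max machine load = 15
Job totals:
  Job 1: 10
  Job 2: 15
Max job total = 15
Lower bound = max(15, 15) = 15

15


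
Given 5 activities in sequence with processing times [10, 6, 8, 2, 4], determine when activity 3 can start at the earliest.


Activity 3 starts after activities 1 through 2 complete.
Predecessor durations: [10, 6]
ES = 10 + 6 = 16

16


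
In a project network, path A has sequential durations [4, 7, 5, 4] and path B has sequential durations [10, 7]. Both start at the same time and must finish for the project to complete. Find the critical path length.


Path A total = 4 + 7 + 5 + 4 = 20
Path B total = 10 + 7 = 17
Critical path = longest path = max(20, 17) = 20

20


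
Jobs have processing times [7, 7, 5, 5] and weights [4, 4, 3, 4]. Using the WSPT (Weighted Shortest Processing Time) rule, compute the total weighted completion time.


Compute p/w ratios and sort ascending (WSPT): [(5, 4), (5, 3), (7, 4), (7, 4)]
Compute weighted completion times:
  Job (p=5,w=4): C=5, w*C=4*5=20
  Job (p=5,w=3): C=10, w*C=3*10=30
  Job (p=7,w=4): C=17, w*C=4*17=68
  Job (p=7,w=4): C=24, w*C=4*24=96
Total weighted completion time = 214

214


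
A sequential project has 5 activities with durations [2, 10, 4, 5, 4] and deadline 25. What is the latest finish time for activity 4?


LF(activity 4) = deadline - sum of successor durations
Successors: activities 5 through 5 with durations [4]
Sum of successor durations = 4
LF = 25 - 4 = 21

21


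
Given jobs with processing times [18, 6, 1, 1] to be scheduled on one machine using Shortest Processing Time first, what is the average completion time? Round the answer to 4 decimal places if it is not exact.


Sort jobs by processing time (SPT order): [1, 1, 6, 18]
Compute completion times sequentially:
  Job 1: processing = 1, completes at 1
  Job 2: processing = 1, completes at 2
  Job 3: processing = 6, completes at 8
  Job 4: processing = 18, completes at 26
Sum of completion times = 37
Average completion time = 37/4 = 9.25

9.25


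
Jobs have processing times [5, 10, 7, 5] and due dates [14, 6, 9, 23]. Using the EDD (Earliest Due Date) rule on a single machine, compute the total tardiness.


Sort by due date (EDD order): [(10, 6), (7, 9), (5, 14), (5, 23)]
Compute completion times and tardiness:
  Job 1: p=10, d=6, C=10, tardiness=max(0,10-6)=4
  Job 2: p=7, d=9, C=17, tardiness=max(0,17-9)=8
  Job 3: p=5, d=14, C=22, tardiness=max(0,22-14)=8
  Job 4: p=5, d=23, C=27, tardiness=max(0,27-23)=4
Total tardiness = 24

24


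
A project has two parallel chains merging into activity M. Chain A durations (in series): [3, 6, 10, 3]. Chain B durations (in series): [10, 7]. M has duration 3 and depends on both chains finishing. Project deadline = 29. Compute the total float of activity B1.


Forward pass: ES(B1) = sum of predecessors on chain B = 0
EF = ES + duration = 0 + 10 = 10
Backward pass: LF(M) = deadline = 29; LS(M) = 29 - 3 = 26
LF(B1) = LS(M) - sum(successors on chain B) = 26 - 7 = 19
LS = LF - duration = 19 - 10 = 9
Total float = LS - ES = 9 - 0 = 9

9


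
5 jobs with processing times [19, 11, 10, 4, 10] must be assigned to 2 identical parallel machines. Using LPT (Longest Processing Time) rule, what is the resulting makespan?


Sort jobs in decreasing order (LPT): [19, 11, 10, 10, 4]
Assign each job to the least loaded machine:
  Machine 1: jobs [19, 10], load = 29
  Machine 2: jobs [11, 10, 4], load = 25
Makespan = max load = 29

29


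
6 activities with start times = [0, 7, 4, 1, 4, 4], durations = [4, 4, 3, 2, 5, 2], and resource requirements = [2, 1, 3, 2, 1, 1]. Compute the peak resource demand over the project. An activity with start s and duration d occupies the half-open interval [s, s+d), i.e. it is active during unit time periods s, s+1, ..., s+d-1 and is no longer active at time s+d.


Each activity i is active on [start_i, start_i + duration_i).
Compute total resource usage per time slot:
  t=0: active resources = [2], total = 2
  t=1: active resources = [2, 2], total = 4
  t=2: active resources = [2, 2], total = 4
  t=3: active resources = [2], total = 2
  t=4: active resources = [3, 1, 1], total = 5
  t=5: active resources = [3, 1, 1], total = 5
  t=6: active resources = [3, 1], total = 4
  t=7: active resources = [1, 1], total = 2
  t=8: active resources = [1, 1], total = 2
  t=9: active resources = [1], total = 1
  t=10: active resources = [1], total = 1
Peak resource demand = 5

5


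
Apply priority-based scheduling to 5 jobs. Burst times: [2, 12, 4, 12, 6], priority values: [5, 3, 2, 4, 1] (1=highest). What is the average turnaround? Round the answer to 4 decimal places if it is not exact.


Sort by priority (ascending = highest first):
Order: [(1, 6), (2, 4), (3, 12), (4, 12), (5, 2)]
Completion times:
  Priority 1, burst=6, C=6
  Priority 2, burst=4, C=10
  Priority 3, burst=12, C=22
  Priority 4, burst=12, C=34
  Priority 5, burst=2, C=36
Average turnaround = 108/5 = 21.6

21.6


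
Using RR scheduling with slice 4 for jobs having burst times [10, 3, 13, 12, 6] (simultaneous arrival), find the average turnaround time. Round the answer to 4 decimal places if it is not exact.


Time quantum = 4
Execution trace:
  J1 runs 4 units, time = 4
  J2 runs 3 units, time = 7
  J3 runs 4 units, time = 11
  J4 runs 4 units, time = 15
  J5 runs 4 units, time = 19
  J1 runs 4 units, time = 23
  J3 runs 4 units, time = 27
  J4 runs 4 units, time = 31
  J5 runs 2 units, time = 33
  J1 runs 2 units, time = 35
  J3 runs 4 units, time = 39
  J4 runs 4 units, time = 43
  J3 runs 1 units, time = 44
Finish times: [35, 7, 44, 43, 33]
Average turnaround = 162/5 = 32.4

32.4


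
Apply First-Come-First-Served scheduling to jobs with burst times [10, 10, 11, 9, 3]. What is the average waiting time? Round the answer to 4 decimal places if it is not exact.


FCFS order (as given): [10, 10, 11, 9, 3]
Waiting times:
  Job 1: wait = 0
  Job 2: wait = 10
  Job 3: wait = 20
  Job 4: wait = 31
  Job 5: wait = 40
Sum of waiting times = 101
Average waiting time = 101/5 = 20.2

20.2


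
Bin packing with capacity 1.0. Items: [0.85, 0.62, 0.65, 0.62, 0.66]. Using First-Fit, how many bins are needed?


Place items sequentially using First-Fit:
  Item 0.85 -> new Bin 1
  Item 0.62 -> new Bin 2
  Item 0.65 -> new Bin 3
  Item 0.62 -> new Bin 4
  Item 0.66 -> new Bin 5
Total bins used = 5

5


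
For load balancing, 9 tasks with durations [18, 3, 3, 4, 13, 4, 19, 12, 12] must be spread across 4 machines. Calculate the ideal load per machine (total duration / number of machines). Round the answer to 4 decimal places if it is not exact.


Total processing time = 18 + 3 + 3 + 4 + 13 + 4 + 19 + 12 + 12 = 88
Number of machines = 4
Ideal balanced load = 88 / 4 = 22.0

22.0


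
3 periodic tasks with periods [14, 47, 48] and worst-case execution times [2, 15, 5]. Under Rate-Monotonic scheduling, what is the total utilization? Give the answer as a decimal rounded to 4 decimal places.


Compute individual utilizations (exact fractions):
  Task 1: C/T = 2/14 = 1/7 (approx. 0.1429)
  Task 2: C/T = 15/47 (approx. 0.3191)
  Task 3: C/T = 5/48 (approx. 0.1042)
Total utilization U = 1/7 + 15/47 + 5/48 = 8941/15792
Rounded to 4 decimal places: U = 0.5662
RM (Liu & Layland) bound for 3 tasks = 0.779763; compare with U = 8941/15792 (approx. 0.566173)
U <= bound, so schedulable by RM sufficient condition.

0.5662


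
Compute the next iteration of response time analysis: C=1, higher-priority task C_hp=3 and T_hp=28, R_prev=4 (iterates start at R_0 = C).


R_next = C + ceil(R_prev / T_hp) * C_hp
ceil(4 / 28) = ceil(0.1429) = 1
Interference = 1 * 3 = 3
R_next = 1 + 3 = 4
R_next = R_prev, so the iteration has converged (response time = 4).

4


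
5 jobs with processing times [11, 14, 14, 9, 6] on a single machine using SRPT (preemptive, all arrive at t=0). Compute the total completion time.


Since all jobs arrive at t=0, SRPT equals SPT ordering.
SPT order: [6, 9, 11, 14, 14]
Completion times:
  Job 1: p=6, C=6
  Job 2: p=9, C=15
  Job 3: p=11, C=26
  Job 4: p=14, C=40
  Job 5: p=14, C=54
Total completion time = 6 + 15 + 26 + 40 + 54 = 141

141


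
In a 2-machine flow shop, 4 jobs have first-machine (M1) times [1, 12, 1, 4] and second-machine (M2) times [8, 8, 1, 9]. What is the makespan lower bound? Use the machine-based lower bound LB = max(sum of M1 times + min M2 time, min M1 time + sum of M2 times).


LB1 = sum(M1 times) + min(M2 times) = 18 + 1 = 19
LB2 = min(M1 times) + sum(M2 times) = 1 + 26 = 27
Lower bound = max(LB1, LB2) = max(19, 27) = 27

27


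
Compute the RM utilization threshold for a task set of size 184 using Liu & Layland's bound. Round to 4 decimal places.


Compute 2^(1/184) = 1.0037742087
Subtract 1: 1.0037742087 - 1 = 0.0037742087
Multiply by n: 184 * 0.0037742087 = 0.6944544008
Round to 4 dp: 0.6945

0.6945


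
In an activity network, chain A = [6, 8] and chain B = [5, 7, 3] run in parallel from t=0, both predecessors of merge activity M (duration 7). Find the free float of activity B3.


ES(B3) = sum of predecessors on chain B = 12
EF(B3) = ES + duration = 12 + 3 = 15
Successor of B3 is M. ES(M) = max(sum(A), sum(B)) = max(14, 15) = 15
Free float = ES(successor) - EF(current) = 15 - 15 = 0

0


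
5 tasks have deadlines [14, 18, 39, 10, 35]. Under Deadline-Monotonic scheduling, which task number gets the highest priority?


Sort tasks by relative deadline (ascending):
  Task 4: deadline = 10
  Task 1: deadline = 14
  Task 2: deadline = 18
  Task 5: deadline = 35
  Task 3: deadline = 39
Priority order (highest first): [4, 1, 2, 5, 3]
Highest priority task = 4

4


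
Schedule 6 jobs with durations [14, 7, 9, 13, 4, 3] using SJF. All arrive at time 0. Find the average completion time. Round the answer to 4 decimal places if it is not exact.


SJF order (ascending): [3, 4, 7, 9, 13, 14]
Completion times:
  Job 1: burst=3, C=3
  Job 2: burst=4, C=7
  Job 3: burst=7, C=14
  Job 4: burst=9, C=23
  Job 5: burst=13, C=36
  Job 6: burst=14, C=50
Average completion = 133/6 = 22.1667

22.1667


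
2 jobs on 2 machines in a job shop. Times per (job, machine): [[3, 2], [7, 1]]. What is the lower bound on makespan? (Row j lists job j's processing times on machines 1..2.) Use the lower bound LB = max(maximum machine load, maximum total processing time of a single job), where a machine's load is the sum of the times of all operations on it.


Machine loads:
  Machine 1: 3 + 7 = 10
  Machine 2: 2 + 1 = 3
Max machine load = 10
Job totals:
  Job 1: 5
  Job 2: 8
Max job total = 8
Lower bound = max(10, 8) = 10

10


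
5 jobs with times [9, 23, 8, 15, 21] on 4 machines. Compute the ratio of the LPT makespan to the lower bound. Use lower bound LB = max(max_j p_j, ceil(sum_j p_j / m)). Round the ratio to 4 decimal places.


LPT order: [23, 21, 15, 9, 8]
Machine loads after assignment: [23, 21, 15, 17]
LPT makespan = 23
Lower bound = max(max_job, ceil(total/4)) = max(23, 19) = 23
Ratio = 23 / 23 = 1.0

1.0


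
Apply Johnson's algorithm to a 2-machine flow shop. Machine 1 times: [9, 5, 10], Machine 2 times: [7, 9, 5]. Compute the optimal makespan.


Apply Johnson's rule:
  Group 1 (a <= b): [(2, 5, 9)]
  Group 2 (a > b): [(1, 9, 7), (3, 10, 5)]
Optimal job order: [2, 1, 3]
Schedule:
  Job 2: M1 done at 5, M2 done at 14
  Job 1: M1 done at 14, M2 done at 21
  Job 3: M1 done at 24, M2 done at 29
Makespan = 29

29


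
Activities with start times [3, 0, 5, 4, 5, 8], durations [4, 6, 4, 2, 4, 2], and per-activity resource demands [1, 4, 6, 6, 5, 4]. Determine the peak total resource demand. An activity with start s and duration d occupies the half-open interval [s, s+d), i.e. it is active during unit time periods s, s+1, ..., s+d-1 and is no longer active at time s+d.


Each activity i is active on [start_i, start_i + duration_i).
Compute total resource usage per time slot:
  t=0: active resources = [4], total = 4
  t=1: active resources = [4], total = 4
  t=2: active resources = [4], total = 4
  t=3: active resources = [1, 4], total = 5
  t=4: active resources = [1, 4, 6], total = 11
  t=5: active resources = [1, 4, 6, 6, 5], total = 22
  t=6: active resources = [1, 6, 5], total = 12
  t=7: active resources = [6, 5], total = 11
  t=8: active resources = [6, 5, 4], total = 15
  t=9: active resources = [4], total = 4
Peak resource demand = 22

22


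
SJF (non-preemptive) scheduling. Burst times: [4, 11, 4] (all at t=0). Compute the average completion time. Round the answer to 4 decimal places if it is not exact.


SJF order (ascending): [4, 4, 11]
Completion times:
  Job 1: burst=4, C=4
  Job 2: burst=4, C=8
  Job 3: burst=11, C=19
Average completion = 31/3 = 10.3333

10.3333


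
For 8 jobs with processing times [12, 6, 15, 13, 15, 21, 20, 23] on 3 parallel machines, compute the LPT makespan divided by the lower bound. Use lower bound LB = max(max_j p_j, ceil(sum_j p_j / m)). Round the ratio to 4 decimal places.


LPT order: [23, 21, 20, 15, 15, 13, 12, 6]
Machine loads after assignment: [42, 36, 47]
LPT makespan = 47
Lower bound = max(max_job, ceil(total/3)) = max(23, 42) = 42
Ratio = 47 / 42 = 1.119

1.119
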